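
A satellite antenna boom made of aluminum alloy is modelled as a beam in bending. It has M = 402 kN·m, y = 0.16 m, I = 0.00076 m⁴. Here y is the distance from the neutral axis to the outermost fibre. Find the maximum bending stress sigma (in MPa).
Model: a beam in bending, so sigma = (M·y) / I.
Convert to SI units:
  M = 402 kN·m = 402000 N·m
Substitute:
  sigma = (402000 × 0.16) / 0.00076
  sigma = 8.463 × 10⁷ Pa
Convert: sigma = 8.463 × 10⁷ Pa = 84.63 MPa
Final answer: sigma = 84.63 MPa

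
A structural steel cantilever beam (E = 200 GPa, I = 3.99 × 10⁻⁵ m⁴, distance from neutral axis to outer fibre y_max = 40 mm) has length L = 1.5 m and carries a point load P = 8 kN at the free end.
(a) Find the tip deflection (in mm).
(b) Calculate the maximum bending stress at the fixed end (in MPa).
(a) Tip deflection of a cantilever with an end point load: δ = P·L^3 / (3·E·I). Convert P = 8 kN = 8000 N, E = 200 GPa = 2 × 10¹¹ Pa.
  δ = (8000 × 1.5^3) / (3 × (2 × 10¹¹) × (3.99 × 10⁻⁵)) = 0.001128 m = 1.128 mm
(b) Maximum bending moment at the fixed end: M = P·L = 8000 × 1.5 = 12000 N·m. Convert y_max = 40 mm = 0.04 m.
  σ = M·y_max / I = (12000 × 0.04) / (3.99 × 10⁻⁵) = 1.203 × 10⁷ Pa = 12.03 MPa
Final answer: (a) δ = 1.128 mm, (b) σ = 12.03 MPa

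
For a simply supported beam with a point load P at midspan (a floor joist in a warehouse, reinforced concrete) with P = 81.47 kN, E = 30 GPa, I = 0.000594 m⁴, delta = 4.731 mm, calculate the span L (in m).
Model: a simply supported beam with a point load P at midspan, so delta = (P·L^3) / (48·E·I).
Solve for L: L = ((48·delta·E·I) / P)^(1/3).
Convert to SI units:
  P = 81.47 kN = 81470 N
  E = 30 GPa = 3 × 10¹⁰ Pa
  delta = 4.731 mm = 0.004731 m
Substitute:
  L = ((48 × 0.004731 × (3 × 10¹⁰) × 0.000594) / 81470)^(1/3)
  L = 3.676 m
Final answer: L = 3.676 m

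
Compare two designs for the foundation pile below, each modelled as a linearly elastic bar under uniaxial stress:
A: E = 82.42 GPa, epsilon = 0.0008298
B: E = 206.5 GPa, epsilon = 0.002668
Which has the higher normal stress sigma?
Model: a linearly elastic bar under uniaxial stress, so sigma = E·epsilon (SI units).
  A: sigma = (8.242 × 10¹⁰) × 0.0008298 = 6.839 × 10⁷ Pa = 68.39 MPa
  B: sigma = (2.065 × 10¹¹) × 0.002668 = 5.509 × 10⁸ Pa = 550.9 MPa
550.9 MPa > 68.39 MPa, so B is larger.
Final answer: B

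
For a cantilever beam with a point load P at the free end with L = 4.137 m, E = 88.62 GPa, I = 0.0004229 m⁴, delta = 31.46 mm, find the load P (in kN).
Model: a cantilever beam with a point load P at the free end, so delta = (P·L^3) / (3·E·I).
Solve for P: P = (3·delta·E·I) / L^3.
Convert to SI units:
  E = 88.62 GPa = 8.862 × 10¹⁰ Pa
  delta = 31.46 mm = 0.03146 m
Substitute:
  P = (3 × 0.03146 × (8.862 × 10¹⁰) × 0.0004229) / 4.137^3
  P = 49960 N
Convert: P = 49960 N = 49.96 kN
Final answer: P = 49.96 kN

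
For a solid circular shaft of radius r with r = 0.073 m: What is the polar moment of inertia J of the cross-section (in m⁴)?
Model: a solid circular shaft of radius r, so J = (π·r^4) / 2.
Substitute:
  J = (π × 0.073^4) / 2
  J = 4.461 × 10⁻⁵ m⁴
Final answer: J = 4.461 × 10⁻⁵ m⁴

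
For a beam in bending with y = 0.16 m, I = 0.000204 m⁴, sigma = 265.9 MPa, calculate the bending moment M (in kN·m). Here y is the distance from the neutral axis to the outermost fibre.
Model: a beam in bending, so sigma = (M·y) / I.
Solve for M: M = (sigma·I) / y.
Convert to SI units:
  sigma = 265.9 MPa = 2.659 × 10⁸ Pa
Substitute:
  M = ((2.659 × 10⁸) × 0.000204) / 0.16
  M = 339000 N·m
Convert: M = 339000 N·m = 339 kN·m
Final answer: M = 339 kN·m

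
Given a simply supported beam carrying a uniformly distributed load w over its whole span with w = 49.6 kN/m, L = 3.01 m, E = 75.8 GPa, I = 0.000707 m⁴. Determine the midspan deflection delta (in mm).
Model: a simply supported beam carrying a uniformly distributed load w over its whole span, so delta = (5·w·L^4) / (384·E·I).
Convert to SI units:
  w = 49.6 kN/m = 49600 N/m
  E = 75.8 GPa = 7.58 × 10¹⁰ Pa
Substitute:
  delta = (5 × 49600 × 3.01^4) / (384 × (7.58 × 10¹⁰) × 0.000707)
  delta = 0.0009892 m
Convert: delta = 0.0009892 m = 0.9892 mm
Final answer: delta = 0.9892 mm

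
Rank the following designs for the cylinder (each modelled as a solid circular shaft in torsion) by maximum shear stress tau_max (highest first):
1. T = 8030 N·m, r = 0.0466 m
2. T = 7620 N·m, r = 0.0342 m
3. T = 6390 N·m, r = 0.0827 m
Model: a solid circular shaft in torsion, so tau_max = (2·T) / (π·r^3) (SI units).
  Case 1: tau_max = (2 × 8030) / (π × 0.0466^3) = 5.052 × 10⁷ Pa = 50.52 MPa
  Case 2: tau_max = (2 × 7620) / (π × 0.0342^3) = 1.213 × 10⁸ Pa = 121.3 MPa
  Case 3: tau_max = (2 × 6390) / (π × 0.0827^3) = 7.192 × 10⁶ Pa = 7.192 MPa
Ordering: 121.3 MPa (case 2) > 50.52 MPa (case 1) > 7.192 MPa (case 3)
Final answer: 2, 1, 3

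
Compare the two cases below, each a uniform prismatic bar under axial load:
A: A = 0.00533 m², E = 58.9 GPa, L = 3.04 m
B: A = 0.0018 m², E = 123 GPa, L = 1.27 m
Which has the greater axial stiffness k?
Model: a uniform prismatic bar under axial load, so k = (A·E) / L (SI units).
  A: k = (0.00533 × (5.89 × 10¹⁰)) / 3.04 = 1.033 × 10⁸ N/m = 103.3 MN/m
  B: k = (0.0018 × (1.23 × 10¹¹)) / 1.27 = 1.743 × 10⁸ N/m = 174.3 MN/m
174.3 MN/m > 103.3 MN/m, so B is larger.
Final answer: B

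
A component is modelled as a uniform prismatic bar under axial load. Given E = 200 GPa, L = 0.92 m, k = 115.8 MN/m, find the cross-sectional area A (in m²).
Model: a uniform prismatic bar under axial load, so k = (A·E) / L.
Solve for A: A = (k·L) / E.
Convert to SI units:
  E = 200 GPa = 2 × 10¹¹ Pa
  k = 115.8 MN/m = 1.158 × 10⁸ N/m
Substitute:
  A = ((1.158 × 10⁸) × 0.92) / (2 × 10¹¹)
  A = 0.0005327 m²
Final answer: A = 0.0005327 m²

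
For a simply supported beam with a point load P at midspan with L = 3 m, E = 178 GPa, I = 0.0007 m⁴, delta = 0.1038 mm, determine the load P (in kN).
Model: a simply supported beam with a point load P at midspan, so delta = (P·L^3) / (48·E·I).
Solve for P: P = (48·delta·E·I) / L^3.
Convert to SI units:
  E = 178 GPa = 1.78 × 10¹¹ Pa
  delta = 0.1038 mm = 0.0001038 m
Substitute:
  P = (48 × 0.0001038 × (1.78 × 10¹¹) × 0.0007) / 3^3
  P = 22990 N
Convert: P = 22990 N = 22.99 kN
Final answer: P = 22.99 kN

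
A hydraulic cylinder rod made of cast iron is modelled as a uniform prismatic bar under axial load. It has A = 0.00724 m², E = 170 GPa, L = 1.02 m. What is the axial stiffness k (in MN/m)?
Model: a uniform prismatic bar under axial load, so k = (A·E) / L.
Convert to SI units:
  E = 170 GPa = 1.7 × 10¹¹ Pa
Substitute:
  k = (0.00724 × (1.7 × 10¹¹)) / 1.02
  k = 1.207 × 10⁹ N/m
Convert: k = 1.207 × 10⁹ N/m = 1207 MN/m
Final answer: k = 1207 MN/m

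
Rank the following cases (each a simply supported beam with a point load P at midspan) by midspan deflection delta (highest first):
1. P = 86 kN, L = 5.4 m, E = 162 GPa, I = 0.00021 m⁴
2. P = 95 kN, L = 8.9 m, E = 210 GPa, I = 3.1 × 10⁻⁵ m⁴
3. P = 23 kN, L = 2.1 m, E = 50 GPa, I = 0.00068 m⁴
Model: a simply supported beam with a point load P at midspan, so delta = (P·L^3) / (48·E·I) (SI units).
  Case 1: delta = (86000 × 5.4^3) / (48 × (1.62 × 10¹¹) × 0.00021) = 0.008293 m = 8.293 mm
  Case 2: delta = (95000 × 8.9^3) / (48 × (2.1 × 10¹¹) × (3.1 × 10⁻⁵)) = 0.2143 m = 214.3 mm
  Case 3: delta = (23000 × 2.1^3) / (48 × (5 × 10¹⁰) × 0.00068) = 0.0001305 m = 0.1305 mm
Ordering: 214.3 mm (case 2) > 8.293 mm (case 1) > 0.1305 mm (case 3)
Final answer: 2, 1, 3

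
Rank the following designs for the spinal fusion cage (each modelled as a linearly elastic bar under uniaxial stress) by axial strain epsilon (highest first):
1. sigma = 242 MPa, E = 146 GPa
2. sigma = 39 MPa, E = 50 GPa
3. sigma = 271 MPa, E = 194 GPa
Model: a linearly elastic bar under uniaxial stress, so epsilon = sigma / E (SI units).
  Case 1: epsilon = (2.42 × 10⁸) / (1.46 × 10¹¹) = 0.001658
  Case 2: epsilon = (3.9 × 10⁷) / (5 × 10¹⁰) = 0.00078
  Case 3: epsilon = (2.71 × 10⁸) / (1.94 × 10¹¹) = 0.001397
Ordering: 0.001658 (case 1) > 0.001397 (case 3) > 0.00078 (case 2)
Final answer: 1, 3, 2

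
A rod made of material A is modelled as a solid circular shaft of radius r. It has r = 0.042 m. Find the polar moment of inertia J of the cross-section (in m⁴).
Model: a solid circular shaft of radius r, so J = (π·r^4) / 2.
Substitute:
  J = (π × 0.042^4) / 2
  J = 4.888 × 10⁻⁶ m⁴
Final answer: J = 4.888 × 10⁻⁶ m⁴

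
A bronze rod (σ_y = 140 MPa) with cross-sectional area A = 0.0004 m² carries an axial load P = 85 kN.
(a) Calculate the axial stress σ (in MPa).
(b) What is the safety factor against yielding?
(a) Axial stress σ = P/A. Convert P = 85 kN = 85000 N.
  σ = 85000 / 0.0004 = 2.125 × 10⁸ Pa = 212.5 MPa
(b) Safety factor SF = σ_y/σ = 140 / 212.5 = 0.6588
Final answer: (a) σ = 212.5 MPa, (b) SF = 0.6588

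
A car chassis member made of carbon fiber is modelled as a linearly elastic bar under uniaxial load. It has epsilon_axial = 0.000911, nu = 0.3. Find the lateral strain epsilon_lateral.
Model: a linearly elastic bar under uniaxial load, so epsilon_lateral = -nu·epsilon_axial.
Substitute:
  epsilon_lateral = -(0.3 × 0.000911)
  epsilon_lateral = -0.0002733
Final answer: epsilon_lateral = -0.0002733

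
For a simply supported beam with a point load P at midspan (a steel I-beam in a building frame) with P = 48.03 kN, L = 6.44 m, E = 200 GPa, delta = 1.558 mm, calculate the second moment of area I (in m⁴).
Model: a simply supported beam with a point load P at midspan, so delta = (P·L^3) / (48·E·I).
Solve for I: I = (P·L^3) / (48·delta·E).
Convert to SI units:
  P = 48.03 kN = 48030 N
  E = 200 GPa = 2 × 10¹¹ Pa
  delta = 1.558 mm = 0.001558 m
Substitute:
  I = (48030 × 6.44^3) / (48 × 0.001558 × (2 × 10¹¹))
  I = 0.0008577 m⁴
Final answer: I = 0.0008577 m⁴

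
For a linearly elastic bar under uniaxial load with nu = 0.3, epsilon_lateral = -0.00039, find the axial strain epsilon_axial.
Model: a linearly elastic bar under uniaxial load, so epsilon_lateral = -nu·epsilon_axial.
Solve for epsilon_axial: epsilon_axial = -epsilon_lateral / nu.
Substitute:
  epsilon_axial = -(-0.00039) / 0.3
  epsilon_axial = 0.0013
Final answer: epsilon_axial = 0.0013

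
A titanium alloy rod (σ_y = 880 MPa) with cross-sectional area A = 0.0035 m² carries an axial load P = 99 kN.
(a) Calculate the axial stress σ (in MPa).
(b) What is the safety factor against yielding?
(a) Axial stress σ = P/A. Convert P = 99 kN = 99000 N.
  σ = 99000 / 0.0035 = 2.829 × 10⁷ Pa = 28.29 MPa
(b) Safety factor SF = σ_y/σ = 880 / 28.29 = 31.11
Final answer: (a) σ = 28.29 MPa, (b) SF = 31.11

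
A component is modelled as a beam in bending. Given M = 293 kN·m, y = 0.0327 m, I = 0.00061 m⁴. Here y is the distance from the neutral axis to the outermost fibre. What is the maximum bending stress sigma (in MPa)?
Model: a beam in bending, so sigma = (M·y) / I.
Convert to SI units:
  M = 293 kN·m = 293000 N·m
Substitute:
  sigma = (293000 × 0.0327) / 0.00061
  sigma = 1.571 × 10⁷ Pa
Convert: sigma = 1.571 × 10⁷ Pa = 15.71 MPa
Final answer: sigma = 15.71 MPa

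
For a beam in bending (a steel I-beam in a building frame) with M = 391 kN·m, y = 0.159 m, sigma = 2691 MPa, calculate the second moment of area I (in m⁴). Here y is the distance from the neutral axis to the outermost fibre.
Model: a beam in bending, so sigma = (M·y) / I.
Solve for I: I = (M·y) / sigma.
Convert to SI units:
  M = 391 kN·m = 391000 N·m
  sigma = 2691 MPa = 2.691 × 10⁹ Pa
Substitute:
  I = (391000 × 0.159) / (2.691 × 10⁹)
  I = 2.31 × 10⁻⁵ m⁴
Final answer: I = 2.31 × 10⁻⁵ m⁴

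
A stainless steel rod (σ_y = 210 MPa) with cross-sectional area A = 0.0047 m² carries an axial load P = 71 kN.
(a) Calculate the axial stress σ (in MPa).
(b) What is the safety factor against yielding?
(a) Axial stress σ = P/A. Convert P = 71 kN = 71000 N.
  σ = 71000 / 0.0047 = 1.511 × 10⁷ Pa = 15.11 MPa
(b) Safety factor SF = σ_y/σ = 210 / 15.11 = 13.9
Final answer: (a) σ = 15.11 MPa, (b) SF = 13.9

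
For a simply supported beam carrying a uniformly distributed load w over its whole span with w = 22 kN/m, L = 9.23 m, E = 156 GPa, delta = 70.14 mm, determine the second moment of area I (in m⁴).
Model: a simply supported beam carrying a uniformly distributed load w over its whole span, so delta = (5·w·L^4) / (384·E·I).
Solve for I: I = (5·w·L^4) / (384·delta·E).
Convert to SI units:
  w = 22 kN/m = 22000 N/m
  E = 156 GPa = 1.56 × 10¹¹ Pa
  delta = 70.14 mm = 0.07014 m
Substitute:
  I = (5 × 22000 × 9.23^4) / (384 × 0.07014 × (1.56 × 10¹¹))
  I = 0.00019 m⁴
Final answer: I = 0.00019 m⁴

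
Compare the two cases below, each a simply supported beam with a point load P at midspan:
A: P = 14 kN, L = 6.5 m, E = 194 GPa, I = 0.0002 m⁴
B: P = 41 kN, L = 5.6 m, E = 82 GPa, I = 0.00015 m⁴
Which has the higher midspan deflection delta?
Model: a simply supported beam with a point load P at midspan, so delta = (P·L^3) / (48·E·I) (SI units).
  A: delta = (14000 × 6.5^3) / (48 × (1.94 × 10¹¹) × 0.0002) = 0.002064 m = 2.064 mm
  B: delta = (41000 × 5.6^3) / (48 × (8.2 × 10¹⁰) × 0.00015) = 0.0122 m = 12.2 mm
12.2 mm > 2.064 mm, so B is larger.
Final answer: B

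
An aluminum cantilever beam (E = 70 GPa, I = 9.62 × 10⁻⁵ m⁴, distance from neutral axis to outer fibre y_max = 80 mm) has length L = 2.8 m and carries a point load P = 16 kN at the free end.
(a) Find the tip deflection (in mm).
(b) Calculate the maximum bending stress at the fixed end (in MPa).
(a) Tip deflection of a cantilever with an end point load: δ = P·L^3 / (3·E·I). Convert P = 16 kN = 16000 N, E = 70 GPa = 7 × 10¹⁰ Pa.
  δ = (16000 × 2.8^3) / (3 × (7 × 10¹⁰) × (9.62 × 10⁻⁵)) = 0.01739 m = 17.39 mm
(b) Maximum bending moment at the fixed end: M = P·L = 16000 × 2.8 = 44800 N·m. Convert y_max = 80 mm = 0.08 m.
  σ = M·y_max / I = (44800 × 0.08) / (9.62 × 10⁻⁵) = 3.726 × 10⁷ Pa = 37.26 MPa
Final answer: (a) δ = 17.39 mm, (b) σ = 37.26 MPa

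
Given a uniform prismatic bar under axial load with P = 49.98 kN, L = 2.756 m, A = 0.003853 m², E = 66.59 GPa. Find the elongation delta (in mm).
Model: a uniform prismatic bar under axial load, so delta = (P·L) / (A·E).
Convert to SI units:
  P = 49.98 kN = 49980 N
  E = 66.59 GPa = 6.659 × 10¹⁰ Pa
Substitute:
  delta = (49980 × 2.756) / (0.003853 × (6.659 × 10¹⁰))
  delta = 0.0005369 m
Convert: delta = 0.0005369 m = 0.5369 mm
Final answer: delta = 0.5369 mm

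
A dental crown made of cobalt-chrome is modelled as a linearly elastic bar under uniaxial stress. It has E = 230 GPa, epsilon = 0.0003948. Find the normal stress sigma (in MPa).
Model: a linearly elastic bar under uniaxial stress, so sigma = E·epsilon.
Convert to SI units:
  E = 230 GPa = 2.3 × 10¹¹ Pa
Substitute:
  sigma = (2.3 × 10¹¹) × 0.0003948
  sigma = 9.08 × 10⁷ Pa
Convert: sigma = 9.08 × 10⁷ Pa = 90.8 MPa
Final answer: sigma = 90.8 MPa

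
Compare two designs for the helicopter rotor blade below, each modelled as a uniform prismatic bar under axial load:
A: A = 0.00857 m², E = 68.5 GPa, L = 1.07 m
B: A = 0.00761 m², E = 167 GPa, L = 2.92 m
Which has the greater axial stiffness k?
Model: a uniform prismatic bar under axial load, so k = (A·E) / L (SI units).
  A: k = (0.00857 × (6.85 × 10¹⁰)) / 1.07 = 5.486 × 10⁸ N/m = 548.6 MN/m
  B: k = (0.00761 × (1.67 × 10¹¹)) / 2.92 = 4.352 × 10⁸ N/m = 435.2 MN/m
548.6 MN/m > 435.2 MN/m, so A is larger.
Final answer: A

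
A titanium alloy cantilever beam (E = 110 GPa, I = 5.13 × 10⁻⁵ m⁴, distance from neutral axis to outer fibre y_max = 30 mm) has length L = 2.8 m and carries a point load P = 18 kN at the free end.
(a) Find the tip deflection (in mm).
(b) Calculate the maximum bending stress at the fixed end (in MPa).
(a) Tip deflection of a cantilever with an end point load: δ = P·L^3 / (3·E·I). Convert P = 18 kN = 18000 N, E = 110 GPa = 1.1 × 10¹¹ Pa.
  δ = (18000 × 2.8^3) / (3 × (1.1 × 10¹¹) × (5.13 × 10⁻⁵)) = 0.02334 m = 23.34 mm
(b) Maximum bending moment at the fixed end: M = P·L = 18000 × 2.8 = 50400 N·m. Convert y_max = 30 mm = 0.03 m.
  σ = M·y_max / I = (50400 × 0.03) / (5.13 × 10⁻⁵) = 2.947 × 10⁷ Pa = 29.47 MPa
Final answer: (a) δ = 23.34 mm, (b) σ = 29.47 MPa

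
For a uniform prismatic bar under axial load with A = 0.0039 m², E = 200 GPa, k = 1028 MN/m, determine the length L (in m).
Model: a uniform prismatic bar under axial load, so k = (A·E) / L.
Solve for L: L = (A·E) / k.
Convert to SI units:
  E = 200 GPa = 2 × 10¹¹ Pa
  k = 1028 MN/m = 1.028 × 10⁹ N/m
Substitute:
  L = (0.0039 × (2 × 10¹¹)) / (1.028 × 10⁹)
  L = 0.7588 m
Final answer: L = 0.7588 m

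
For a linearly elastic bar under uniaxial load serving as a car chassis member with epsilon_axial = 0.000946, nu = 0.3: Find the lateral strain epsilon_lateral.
Model: a linearly elastic bar under uniaxial load, so epsilon_lateral = -nu·epsilon_axial.
Substitute:
  epsilon_lateral = -(0.3 × 0.000946)
  epsilon_lateral = -0.0002838
Final answer: epsilon_lateral = -0.0002838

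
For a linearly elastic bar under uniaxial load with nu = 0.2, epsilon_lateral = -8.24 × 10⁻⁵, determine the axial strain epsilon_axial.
Model: a linearly elastic bar under uniaxial load, so epsilon_lateral = -nu·epsilon_axial.
Solve for epsilon_axial: epsilon_axial = -epsilon_lateral / nu.
Substitute:
  epsilon_axial = -(-8.24 × 10⁻⁵) / 0.2
  epsilon_axial = 0.000412
Final answer: epsilon_axial = 0.000412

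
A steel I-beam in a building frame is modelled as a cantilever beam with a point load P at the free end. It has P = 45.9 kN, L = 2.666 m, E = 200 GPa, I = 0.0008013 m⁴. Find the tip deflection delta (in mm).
Model: a cantilever beam with a point load P at the free end, so delta = (P·L^3) / (3·E·I).
Convert to SI units:
  P = 45.9 kN = 45900 N
  E = 200 GPa = 2 × 10¹¹ Pa
Substitute:
  delta = (45900 × 2.666^3) / (3 × (2 × 10¹¹) × 0.0008013)
  delta = 0.001809 m
Convert: delta = 0.001809 m = 1.809 mm
Final answer: delta = 1.809 mm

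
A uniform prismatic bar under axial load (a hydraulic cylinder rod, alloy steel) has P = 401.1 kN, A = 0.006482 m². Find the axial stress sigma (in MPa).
Model: a uniform prismatic bar under axial load, so sigma = P / A.
Convert to SI units:
  P = 401.1 kN = 401100 N
Substitute:
  sigma = 401100 / 0.006482
  sigma = 6.188 × 10⁷ Pa
Convert: sigma = 6.188 × 10⁷ Pa = 61.88 MPa
Final answer: sigma = 61.88 MPa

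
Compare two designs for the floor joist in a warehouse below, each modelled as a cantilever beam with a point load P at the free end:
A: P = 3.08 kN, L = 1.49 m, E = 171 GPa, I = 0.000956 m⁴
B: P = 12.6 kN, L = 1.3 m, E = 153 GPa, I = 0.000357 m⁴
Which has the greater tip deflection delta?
Model: a cantilever beam with a point load P at the free end, so delta = (P·L^3) / (3·E·I) (SI units).
  A: delta = (3080 × 1.49^3) / (3 × (1.71 × 10¹¹) × 0.000956) = 2.077 × 10⁻⁵ m = 0.02077 mm
  B: delta = (12600 × 1.3^3) / (3 × (1.53 × 10¹¹) × 0.000357) = 0.0001689 m = 0.1689 mm
0.1689 mm > 0.02077 mm, so B is larger.
Final answer: B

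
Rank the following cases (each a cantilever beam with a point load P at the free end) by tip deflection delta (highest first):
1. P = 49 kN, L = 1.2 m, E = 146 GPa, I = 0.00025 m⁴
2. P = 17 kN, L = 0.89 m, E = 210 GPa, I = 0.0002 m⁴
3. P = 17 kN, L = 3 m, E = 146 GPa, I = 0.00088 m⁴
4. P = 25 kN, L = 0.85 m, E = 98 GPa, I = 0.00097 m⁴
Model: a cantilever beam with a point load P at the free end, so delta = (P·L^3) / (3·E·I) (SI units).
  Case 1: delta = (49000 × 1.2^3) / (3 × (1.46 × 10¹¹) × 0.00025) = 0.0007733 m = 0.7733 mm
  Case 2: delta = (17000 × 0.89^3) / (3 × (2.1 × 10¹¹) × 0.0002) = 9.511 × 10⁻⁵ m = 0.09511 mm
  Case 3: delta = (17000 × 3^3) / (3 × (1.46 × 10¹¹) × 0.00088) = 0.001191 m = 1.191 mm
  Case 4: delta = (25000 × 0.85^3) / (3 × (9.8 × 10¹⁰) × 0.00097) = 5.384 × 10⁻⁵ m = 0.05384 mm
Ordering: 1.191 mm (case 3) > 0.7733 mm (case 1) > 0.09511 mm (case 2) > 0.05384 mm (case 4)
Final answer: 3, 1, 2, 4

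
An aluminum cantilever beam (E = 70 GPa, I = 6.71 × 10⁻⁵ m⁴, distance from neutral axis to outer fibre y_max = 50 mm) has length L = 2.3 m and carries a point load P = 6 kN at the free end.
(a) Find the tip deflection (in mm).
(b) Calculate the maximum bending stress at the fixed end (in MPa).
(a) Tip deflection of a cantilever with an end point load: δ = P·L^3 / (3·E·I). Convert P = 6 kN = 6000 N, E = 70 GPa = 7 × 10¹⁰ Pa.
  δ = (6000 × 2.3^3) / (3 × (7 × 10¹⁰) × (6.71 × 10⁻⁵)) = 0.005181 m = 5.181 mm
(b) Maximum bending moment at the fixed end: M = P·L = 6000 × 2.3 = 13800 N·m. Convert y_max = 50 mm = 0.05 m.
  σ = M·y_max / I = (13800 × 0.05) / (6.71 × 10⁻⁵) = 1.028 × 10⁷ Pa = 10.28 MPa
Final answer: (a) δ = 5.181 mm, (b) σ = 10.28 MPa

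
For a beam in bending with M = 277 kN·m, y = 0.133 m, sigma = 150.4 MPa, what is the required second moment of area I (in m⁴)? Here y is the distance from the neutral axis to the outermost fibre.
Model: a beam in bending, so sigma = (M·y) / I.
Solve for I: I = (M·y) / sigma.
Convert to SI units:
  M = 277 kN·m = 277000 N·m
  sigma = 150.4 MPa = 1.504 × 10⁸ Pa
Substitute:
  I = (277000 × 0.133) / (1.504 × 10⁸)
  I = 0.000245 m⁴
Final answer: I = 0.000245 m⁴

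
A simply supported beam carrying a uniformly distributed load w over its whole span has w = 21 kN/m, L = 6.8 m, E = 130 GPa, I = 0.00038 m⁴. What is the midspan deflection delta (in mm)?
Model: a simply supported beam carrying a uniformly distributed load w over its whole span, so delta = (5·w·L^4) / (384·E·I).
Convert to SI units:
  w = 21 kN/m = 21000 N/m
  E = 130 GPa = 1.3 × 10¹¹ Pa
Substitute:
  delta = (5 × 21000 × 6.8^4) / (384 × (1.3 × 10¹¹) × 0.00038)
  delta = 0.01183 m
Convert: delta = 0.01183 m = 11.83 mm
Final answer: delta = 11.83 mm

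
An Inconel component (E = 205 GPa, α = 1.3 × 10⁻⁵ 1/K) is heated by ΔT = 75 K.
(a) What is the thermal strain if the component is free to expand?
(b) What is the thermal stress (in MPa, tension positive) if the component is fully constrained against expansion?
(a) Free thermal strain ε_th = α·ΔT = (1.3 × 10⁻⁵) × 75 = 0.000975
(b) Fully constrained, the expansion is suppressed, so σ = -E·α·ΔT. Convert E = 205 GPa = 2.05 × 10¹¹ Pa.
  σ = -(2.05 × 10¹¹) × (1.3 × 10⁻⁵) × 75 = -1.999 × 10⁸ Pa = -199.9 MPa (compressive)
Final answer: (a) ε_th = 0.000975, (b) σ = -199.9 MPa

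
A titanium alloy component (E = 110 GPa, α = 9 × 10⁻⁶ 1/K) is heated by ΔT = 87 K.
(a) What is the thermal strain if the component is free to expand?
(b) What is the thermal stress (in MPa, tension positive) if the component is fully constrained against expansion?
(a) Free thermal strain ε_th = α·ΔT = (9 × 10⁻⁶) × 87 = 0.000783
(b) Fully constrained, the expansion is suppressed, so σ = -E·α·ΔT. Convert E = 110 GPa = 1.1 × 10¹¹ Pa.
  σ = -(1.1 × 10¹¹) × (9 × 10⁻⁶) × 87 = -8.613 × 10⁷ Pa = -86.13 MPa (compressive)
Final answer: (a) ε_th = 0.000783, (b) σ = -86.13 MPa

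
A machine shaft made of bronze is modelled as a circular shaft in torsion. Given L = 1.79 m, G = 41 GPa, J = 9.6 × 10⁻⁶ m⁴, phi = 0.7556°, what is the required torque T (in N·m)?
Model: a circular shaft in torsion, so phi = (T·L) / (G·J).
Solve for T: T = (phi·G·J) / L.
Convert to SI units:
  G = 41 GPa = 4.1 × 10¹⁰ Pa
  phi = 0.7556° = 0.01319 rad
Substitute:
  T = (0.01319 × (4.1 × 10¹⁰) × (9.6 × 10⁻⁶)) / 1.79
  T = 2900 N·m
Final answer: T = 2900 N·m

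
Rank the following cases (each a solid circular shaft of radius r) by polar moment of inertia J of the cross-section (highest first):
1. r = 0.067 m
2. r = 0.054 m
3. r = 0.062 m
Model: a solid circular shaft of radius r, so J = (π·r^4) / 2 (SI units).
  Case 1: J = (π × 0.067^4) / 2 = 3.165 × 10⁻⁵ m⁴
  Case 2: J = (π × 0.054^4) / 2 = 1.336 × 10⁻⁵ m⁴
  Case 3: J = (π × 0.062^4) / 2 = 2.321 × 10⁻⁵ m⁴
Ordering: 3.165 × 10⁻⁵ m⁴ (case 1) > 2.321 × 10⁻⁵ m⁴ (case 3) > 1.336 × 10⁻⁵ m⁴ (case 2)
Final answer: 1, 3, 2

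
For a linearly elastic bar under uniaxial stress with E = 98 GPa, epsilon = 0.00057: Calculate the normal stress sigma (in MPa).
Model: a linearly elastic bar under uniaxial stress, so sigma = E·epsilon.
Convert to SI units:
  E = 98 GPa = 9.8 × 10¹⁰ Pa
Substitute:
  sigma = (9.8 × 10¹⁰) × 0.00057
  sigma = 5.586 × 10⁷ Pa
Convert: sigma = 5.586 × 10⁷ Pa = 55.86 MPa
Final answer: sigma = 55.86 MPa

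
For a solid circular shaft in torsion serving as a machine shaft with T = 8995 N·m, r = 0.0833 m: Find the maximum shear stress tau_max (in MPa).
Model: a solid circular shaft in torsion, so tau_max = (2·T) / (π·r^3).
Substitute:
  tau_max = (2 × 8995) / (π × 0.0833^3)
  tau_max = 9.907 × 10⁶ Pa
Convert: tau_max = 9.907 × 10⁶ Pa = 9.907 MPa
Final answer: tau_max = 9.907 MPa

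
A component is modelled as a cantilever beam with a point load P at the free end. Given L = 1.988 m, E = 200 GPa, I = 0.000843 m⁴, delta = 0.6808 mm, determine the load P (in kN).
Model: a cantilever beam with a point load P at the free end, so delta = (P·L^3) / (3·E·I).
Solve for P: P = (3·delta·E·I) / L^3.
Convert to SI units:
  E = 200 GPa = 2 × 10¹¹ Pa
  delta = 0.6808 mm = 0.0006808 m
Substitute:
  P = (3 × 0.0006808 × (2 × 10¹¹) × 0.000843) / 1.988^3
  P = 43830 N
Convert: P = 43830 N = 43.83 kN
Final answer: P = 43.83 kN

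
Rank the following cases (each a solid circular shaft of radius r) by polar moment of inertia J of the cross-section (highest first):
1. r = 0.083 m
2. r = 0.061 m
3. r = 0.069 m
Model: a solid circular shaft of radius r, so J = (π·r^4) / 2 (SI units).
  Case 1: J = (π × 0.083^4) / 2 = 7.455 × 10⁻⁵ m⁴
  Case 2: J = (π × 0.061^4) / 2 = 2.175 × 10⁻⁵ m⁴
  Case 3: J = (π × 0.069^4) / 2 = 3.561 × 10⁻⁵ m⁴
Ordering: 7.455 × 10⁻⁵ m⁴ (case 1) > 3.561 × 10⁻⁵ m⁴ (case 3) > 2.175 × 10⁻⁵ m⁴ (case 2)
Final answer: 1, 3, 2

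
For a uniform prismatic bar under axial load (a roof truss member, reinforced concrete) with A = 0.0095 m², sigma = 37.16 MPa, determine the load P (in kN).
Model: a uniform prismatic bar under axial load, so sigma = P / A.
Solve for P: P = sigma·A.
Convert to SI units:
  sigma = 37.16 MPa = 3.716 × 10⁷ Pa
Substitute:
  P = (3.716 × 10⁷) × 0.0095
  P = 353000 N
Convert: P = 353000 N = 353 kN
Final answer: P = 353 kN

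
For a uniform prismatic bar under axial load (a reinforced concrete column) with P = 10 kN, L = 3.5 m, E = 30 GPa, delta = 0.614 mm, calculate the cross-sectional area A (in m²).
Model: a uniform prismatic bar under axial load, so delta = (P·L) / (A·E).
Solve for A: A = (P·L) / (delta·E).
Convert to SI units:
  P = 10 kN = 10000 N
  E = 30 GPa = 3 × 10¹⁰ Pa
  delta = 0.614 mm = 0.000614 m
Substitute:
  A = (10000 × 3.5) / (0.000614 × (3 × 10¹⁰))
  A = 0.0019 m²
Final answer: A = 0.0019 m²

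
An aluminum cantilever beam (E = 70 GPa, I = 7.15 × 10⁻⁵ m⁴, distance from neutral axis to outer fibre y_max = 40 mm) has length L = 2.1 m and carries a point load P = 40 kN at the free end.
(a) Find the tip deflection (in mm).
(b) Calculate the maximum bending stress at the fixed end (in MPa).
(a) Tip deflection of a cantilever with an end point load: δ = P·L^3 / (3·E·I). Convert P = 40 kN = 40000 N, E = 70 GPa = 7 × 10¹⁰ Pa.
  δ = (40000 × 2.1^3) / (3 × (7 × 10¹⁰) × (7.15 × 10⁻⁵)) = 0.02467 m = 24.67 mm
(b) Maximum bending moment at the fixed end: M = P·L = 40000 × 2.1 = 84000 N·m. Convert y_max = 40 mm = 0.04 m.
  σ = M·y_max / I = (84000 × 0.04) / (7.15 × 10⁻⁵) = 4.699 × 10⁷ Pa = 46.99 MPa
Final answer: (a) δ = 24.67 mm, (b) σ = 46.99 MPa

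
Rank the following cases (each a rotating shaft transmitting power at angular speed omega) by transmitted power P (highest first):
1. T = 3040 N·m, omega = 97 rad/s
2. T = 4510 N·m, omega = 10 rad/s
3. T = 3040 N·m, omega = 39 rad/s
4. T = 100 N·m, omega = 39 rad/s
Model: a rotating shaft transmitting power at angular speed omega, so P = T·omega (SI units).
  Case 1: P = 3040 × 97 = 294900 W = 294.9 kW
  Case 2: P = 4510 × 10 = 45100 W = 45.1 kW
  Case 3: P = 3040 × 39 = 118600 W = 118.6 kW
  Case 4: P = 100 × 39 = 3900 W = 3.9 kW
Ordering: 294.9 kW (case 1) > 118.6 kW (case 3) > 45.1 kW (case 2) > 3.9 kW (case 4)
Final answer: 1, 3, 2, 4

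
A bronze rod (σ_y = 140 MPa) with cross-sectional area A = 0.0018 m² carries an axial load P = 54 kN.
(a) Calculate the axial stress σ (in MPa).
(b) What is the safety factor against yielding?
(a) Axial stress σ = P/A. Convert P = 54 kN = 54000 N.
  σ = 54000 / 0.0018 = 3 × 10⁷ Pa = 30 MPa
(b) Safety factor SF = σ_y/σ = 140 / 30 = 4.667
Final answer: (a) σ = 30 MPa, (b) SF = 4.667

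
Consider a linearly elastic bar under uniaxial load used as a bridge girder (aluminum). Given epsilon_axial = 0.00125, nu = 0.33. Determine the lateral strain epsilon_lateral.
Model: a linearly elastic bar under uniaxial load, so epsilon_lateral = -nu·epsilon_axial.
Substitute:
  epsilon_lateral = -(0.33 × 0.00125)
  epsilon_lateral = -0.0004125
Final answer: epsilon_lateral = -0.0004125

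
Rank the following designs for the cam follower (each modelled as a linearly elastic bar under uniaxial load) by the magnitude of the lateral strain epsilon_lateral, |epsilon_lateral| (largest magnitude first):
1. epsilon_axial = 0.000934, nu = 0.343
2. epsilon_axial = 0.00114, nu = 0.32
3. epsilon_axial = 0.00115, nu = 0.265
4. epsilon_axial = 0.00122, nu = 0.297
Model: a linearly elastic bar under uniaxial load, so epsilon_lateral = -nu·epsilon_axial (SI units).
  Case 1: epsilon_lateral = -(0.343 × 0.000934) = -0.0003204
  Case 2: epsilon_lateral = -(0.32 × 0.00114) = -0.0003648
  Case 3: epsilon_lateral = -(0.265 × 0.00115) = -0.0003048
  Case 4: epsilon_lateral = -(0.297 × 0.00122) = -0.0003623
Ordering by |epsilon_lateral|: 0.0003648 (case 2) > 0.0003623 (case 4) > 0.0003204 (case 1) > 0.0003048 (case 3)
Final answer: 2, 4, 1, 3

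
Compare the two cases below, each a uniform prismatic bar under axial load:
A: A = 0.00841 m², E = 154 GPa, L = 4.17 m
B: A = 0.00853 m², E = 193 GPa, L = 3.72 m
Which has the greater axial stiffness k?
Model: a uniform prismatic bar under axial load, so k = (A·E) / L (SI units).
  A: k = (0.00841 × (1.54 × 10¹¹)) / 4.17 = 3.106 × 10⁸ N/m = 310.6 MN/m
  B: k = (0.00853 × (1.93 × 10¹¹)) / 3.72 = 4.426 × 10⁸ N/m = 442.6 MN/m
442.6 MN/m > 310.6 MN/m, so B is larger.
Final answer: B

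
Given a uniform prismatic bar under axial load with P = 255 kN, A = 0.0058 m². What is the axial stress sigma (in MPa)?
Model: a uniform prismatic bar under axial load, so sigma = P / A.
Convert to SI units:
  P = 255 kN = 255000 N
Substitute:
  sigma = 255000 / 0.0058
  sigma = 4.397 × 10⁷ Pa
Convert: sigma = 4.397 × 10⁷ Pa = 43.97 MPa
Final answer: sigma = 43.97 MPa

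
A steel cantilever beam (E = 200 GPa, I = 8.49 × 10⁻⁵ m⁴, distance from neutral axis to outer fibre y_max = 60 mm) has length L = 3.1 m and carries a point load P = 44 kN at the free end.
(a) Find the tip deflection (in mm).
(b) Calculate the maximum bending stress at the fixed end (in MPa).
(a) Tip deflection of a cantilever with an end point load: δ = P·L^3 / (3·E·I). Convert P = 44 kN = 44000 N, E = 200 GPa = 2 × 10¹¹ Pa.
  δ = (44000 × 3.1^3) / (3 × (2 × 10¹¹) × (8.49 × 10⁻⁵)) = 0.02573 m = 25.73 mm
(b) Maximum bending moment at the fixed end: M = P·L = 44000 × 3.1 = 136400 N·m. Convert y_max = 60 mm = 0.06 m.
  σ = M·y_max / I = (136400 × 0.06) / (8.49 × 10⁻⁵) = 9.64 × 10⁷ Pa = 96.4 MPa
Final answer: (a) δ = 25.73 mm, (b) σ = 96.4 MPa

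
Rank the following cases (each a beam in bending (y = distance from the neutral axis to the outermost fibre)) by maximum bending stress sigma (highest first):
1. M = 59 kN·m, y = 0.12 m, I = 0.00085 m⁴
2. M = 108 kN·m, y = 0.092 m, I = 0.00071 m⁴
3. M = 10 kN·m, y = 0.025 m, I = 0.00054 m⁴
Model: a beam in bending (y = distance from the neutral axis to the outermost fibre), so sigma = (M·y) / I (SI units).
  Case 1: sigma = (59000 × 0.12) / 0.00085 = 8.329 × 10⁶ Pa = 8.329 MPa
  Case 2: sigma = (108000 × 0.092) / 0.00071 = 1.399 × 10⁷ Pa = 13.99 MPa
  Case 3: sigma = (10000 × 0.025) / 0.00054 = 463000 Pa = 0.463 MPa
Ordering: 13.99 MPa (case 2) > 8.329 MPa (case 1) > 0.463 MPa (case 3)
Final answer: 2, 1, 3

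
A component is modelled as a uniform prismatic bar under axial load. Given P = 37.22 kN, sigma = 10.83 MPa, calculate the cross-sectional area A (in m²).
Model: a uniform prismatic bar under axial load, so sigma = P / A.
Solve for A: A = P / sigma.
Convert to SI units:
  P = 37.22 kN = 37220 N
  sigma = 10.83 MPa = 1.083 × 10⁷ Pa
Substitute:
  A = 37220 / (1.083 × 10⁷)
  A = 0.003437 m²
Final answer: A = 0.003437 m²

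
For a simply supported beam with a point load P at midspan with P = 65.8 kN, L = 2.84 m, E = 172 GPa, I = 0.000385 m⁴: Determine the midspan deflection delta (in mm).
Model: a simply supported beam with a point load P at midspan, so delta = (P·L^3) / (48·E·I).
Convert to SI units:
  P = 65.8 kN = 65800 N
  E = 172 GPa = 1.72 × 10¹¹ Pa
Substitute:
  delta = (65800 × 2.84^3) / (48 × (1.72 × 10¹¹) × 0.000385)
  delta = 0.0004742 m
Convert: delta = 0.0004742 m = 0.4742 mm
Final answer: delta = 0.4742 mm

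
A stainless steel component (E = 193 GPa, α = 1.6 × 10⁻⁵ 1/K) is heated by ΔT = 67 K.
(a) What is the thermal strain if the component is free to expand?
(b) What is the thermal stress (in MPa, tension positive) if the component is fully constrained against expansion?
(a) Free thermal strain ε_th = α·ΔT = (1.6 × 10⁻⁵) × 67 = 0.001072
(b) Fully constrained, the expansion is suppressed, so σ = -E·α·ΔT. Convert E = 193 GPa = 1.93 × 10¹¹ Pa.
  σ = -(1.93 × 10¹¹) × (1.6 × 10⁻⁵) × 67 = -2.069 × 10⁸ Pa = -206.9 MPa (compressive)
Final answer: (a) ε_th = 0.001072, (b) σ = -206.9 MPa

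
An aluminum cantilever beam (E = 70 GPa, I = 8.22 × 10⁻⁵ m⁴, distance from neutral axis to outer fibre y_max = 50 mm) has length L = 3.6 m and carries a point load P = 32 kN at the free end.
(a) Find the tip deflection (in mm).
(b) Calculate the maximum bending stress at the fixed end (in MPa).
(a) Tip deflection of a cantilever with an end point load: δ = P·L^3 / (3·E·I). Convert P = 32 kN = 32000 N, E = 70 GPa = 7 × 10¹⁰ Pa.
  δ = (32000 × 3.6^3) / (3 × (7 × 10¹⁰) × (8.22 × 10⁻⁵)) = 0.08649 m = 86.49 mm
(b) Maximum bending moment at the fixed end: M = P·L = 32000 × 3.6 = 115200 N·m. Convert y_max = 50 mm = 0.05 m.
  σ = M·y_max / I = (115200 × 0.05) / (8.22 × 10⁻⁵) = 7.007 × 10⁷ Pa = 70.07 MPa
Final answer: (a) δ = 86.49 mm, (b) σ = 70.07 MPa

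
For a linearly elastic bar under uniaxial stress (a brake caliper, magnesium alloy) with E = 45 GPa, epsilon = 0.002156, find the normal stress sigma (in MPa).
Model: a linearly elastic bar under uniaxial stress, so epsilon = sigma / E.
Solve for sigma: sigma = epsilon·E.
Convert to SI units:
  E = 45 GPa = 4.5 × 10¹⁰ Pa
Substitute:
  sigma = 0.002156 × (4.5 × 10¹⁰)
  sigma = 9.702 × 10⁷ Pa
Convert: sigma = 9.702 × 10⁷ Pa = 97.02 MPa
Final answer: sigma = 97.02 MPa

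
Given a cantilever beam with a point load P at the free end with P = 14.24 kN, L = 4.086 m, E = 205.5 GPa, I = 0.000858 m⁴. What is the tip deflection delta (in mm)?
Model: a cantilever beam with a point load P at the free end, so delta = (P·L^3) / (3·E·I).
Convert to SI units:
  P = 14.24 kN = 14240 N
  E = 205.5 GPa = 2.055 × 10¹¹ Pa
Substitute:
  delta = (14240 × 4.086^3) / (3 × (2.055 × 10¹¹) × 0.000858)
  delta = 0.001836 m
Convert: delta = 0.001836 m = 1.836 mm
Final answer: delta = 1.836 mm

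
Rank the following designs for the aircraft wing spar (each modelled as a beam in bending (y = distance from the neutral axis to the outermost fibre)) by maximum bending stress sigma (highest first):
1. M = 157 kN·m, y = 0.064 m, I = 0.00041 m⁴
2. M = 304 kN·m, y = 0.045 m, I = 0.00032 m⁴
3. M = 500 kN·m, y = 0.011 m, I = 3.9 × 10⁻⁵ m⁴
Model: a beam in bending (y = distance from the neutral axis to the outermost fibre), so sigma = (M·y) / I (SI units).
  Case 1: sigma = (157000 × 0.064) / 0.00041 = 2.451 × 10⁷ Pa = 24.51 MPa
  Case 2: sigma = (304000 × 0.045) / 0.00032 = 4.275 × 10⁷ Pa = 42.75 MPa
  Case 3: sigma = (500000 × 0.011) / (3.9 × 10⁻⁵) = 1.41 × 10⁸ Pa = 141 MPa
Ordering: 141 MPa (case 3) > 42.75 MPa (case 2) > 24.51 MPa (case 1)
Final answer: 3, 2, 1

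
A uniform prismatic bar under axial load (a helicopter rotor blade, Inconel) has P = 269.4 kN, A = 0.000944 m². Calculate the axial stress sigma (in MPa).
Model: a uniform prismatic bar under axial load, so sigma = P / A.
Convert to SI units:
  P = 269.4 kN = 269400 N
Substitute:
  sigma = 269400 / 0.000944
  sigma = 2.854 × 10⁸ Pa
Convert: sigma = 2.854 × 10⁸ Pa = 285.4 MPa
Final answer: sigma = 285.4 MPa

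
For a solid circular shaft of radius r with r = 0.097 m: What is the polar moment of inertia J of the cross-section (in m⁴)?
Model: a solid circular shaft of radius r, so J = (π·r^4) / 2.
Substitute:
  J = (π × 0.097^4) / 2
  J = 0.0001391 m⁴
Final answer: J = 0.0001391 m⁴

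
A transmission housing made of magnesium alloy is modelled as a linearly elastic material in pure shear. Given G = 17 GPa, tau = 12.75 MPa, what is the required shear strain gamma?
Model: a linearly elastic material in pure shear, so tau = G·gamma.
Solve for gamma: gamma = tau / G.
Convert to SI units:
  G = 17 GPa = 1.7 × 10¹⁰ Pa
  tau = 12.75 MPa = 1.275 × 10⁷ Pa
Substitute:
  gamma = (1.275 × 10⁷) / (1.7 × 10¹⁰)
  gamma = 0.00075
Final answer: gamma = 0.00075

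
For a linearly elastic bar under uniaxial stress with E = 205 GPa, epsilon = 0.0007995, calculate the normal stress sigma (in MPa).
Model: a linearly elastic bar under uniaxial stress, so epsilon = sigma / E.
Solve for sigma: sigma = epsilon·E.
Convert to SI units:
  E = 205 GPa = 2.05 × 10¹¹ Pa
Substitute:
  sigma = 0.0007995 × (2.05 × 10¹¹)
  sigma = 1.639 × 10⁸ Pa
Convert: sigma = 1.639 × 10⁸ Pa = 163.9 MPa
Final answer: sigma = 163.9 MPa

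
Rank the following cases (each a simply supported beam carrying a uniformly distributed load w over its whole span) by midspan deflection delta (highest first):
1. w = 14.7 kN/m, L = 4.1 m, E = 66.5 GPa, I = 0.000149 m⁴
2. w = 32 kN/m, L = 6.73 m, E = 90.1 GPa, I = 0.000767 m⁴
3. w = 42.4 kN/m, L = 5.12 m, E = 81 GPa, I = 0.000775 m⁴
Model: a simply supported beam carrying a uniformly distributed load w over its whole span, so delta = (5·w·L^4) / (384·E·I) (SI units).
  Case 1: delta = (5 × 14700 × 4.1^4) / (384 × (6.65 × 10¹⁰) × 0.000149) = 0.005459 m = 5.459 mm
  Case 2: delta = (5 × 32000 × 6.73^4) / (384 × (9.01 × 10¹⁰) × 0.000767) = 0.01237 m = 12.37 mm
  Case 3: delta = (5 × 42400 × 5.12^4) / (384 × (8.1 × 10¹⁰) × 0.000775) = 0.006044 m = 6.044 mm
Ordering: 12.37 mm (case 2) > 6.044 mm (case 3) > 5.459 mm (case 1)
Final answer: 2, 3, 1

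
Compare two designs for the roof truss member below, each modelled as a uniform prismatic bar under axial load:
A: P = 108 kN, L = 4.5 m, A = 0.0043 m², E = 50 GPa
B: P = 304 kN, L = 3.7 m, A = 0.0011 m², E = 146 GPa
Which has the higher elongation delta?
Model: a uniform prismatic bar under axial load, so delta = (P·L) / (A·E) (SI units).
  A: delta = (108000 × 4.5) / (0.0043 × (5 × 10¹⁰)) = 0.00226 m = 2.26 mm
  B: delta = (304000 × 3.7) / (0.0011 × (1.46 × 10¹¹)) = 0.007004 m = 7.004 mm
7.004 mm > 2.26 mm, so B is larger.
Final answer: B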